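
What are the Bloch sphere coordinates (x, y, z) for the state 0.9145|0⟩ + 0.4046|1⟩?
(0.74, 0, 0.6726)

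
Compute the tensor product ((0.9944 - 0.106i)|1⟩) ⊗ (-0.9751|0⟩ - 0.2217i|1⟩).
(-0.9696 + 0.1034i)|10⟩ + (-0.0235 - 0.2205i)|11⟩

amp(|b₁b₂…⟩) = product of the factor amplitudes for bits b₁, b₂, …; only kets whose every factor amplitude is nonzero survive.
|10⟩: (0.9944 - 0.106i)(-0.9751) = (-0.9696 + 0.1034i)
|11⟩: (0.9944 - 0.106i)(-0.2217i) = (-0.0235 - 0.2205i)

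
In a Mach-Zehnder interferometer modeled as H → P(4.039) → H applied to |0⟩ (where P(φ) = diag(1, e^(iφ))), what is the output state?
(0.1882 - 0.3909i)|0⟩ + (0.8118 + 0.3909i)|1⟩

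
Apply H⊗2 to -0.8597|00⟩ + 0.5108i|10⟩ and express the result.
(-0.4299 + 0.2554i)|00⟩ + (-0.4299 + 0.2554i)|01⟩ + (-0.4299 - 0.2554i)|10⟩ + (-0.4299 - 0.2554i)|11⟩

H⊗2 gives amp(|y⟩) = (1/2) Σ_x (−1)^(x·y) amp(|x⟩), where x·y is the number of positions in which both x and y have a 1.
|00⟩: (-0.8597 + 0.5108i)/2 = (-0.4299 + 0.2554i)
|01⟩: (-0.8597 + 0.5108i)/2 = (-0.4299 + 0.2554i)
|10⟩: (-0.8597 - 0.5108i)/2 = (-0.4299 - 0.2554i)
|11⟩: (-0.8597 - 0.5108i)/2 = (-0.4299 - 0.2554i)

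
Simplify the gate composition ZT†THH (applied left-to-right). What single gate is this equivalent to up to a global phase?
Z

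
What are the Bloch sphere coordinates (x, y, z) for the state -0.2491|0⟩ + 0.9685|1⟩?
(-0.4825, 0, -0.8759)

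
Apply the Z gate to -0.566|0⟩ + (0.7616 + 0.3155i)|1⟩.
-0.566|0⟩ + (-0.7616 - 0.3155i)|1⟩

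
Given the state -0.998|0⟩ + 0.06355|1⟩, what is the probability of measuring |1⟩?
0.004039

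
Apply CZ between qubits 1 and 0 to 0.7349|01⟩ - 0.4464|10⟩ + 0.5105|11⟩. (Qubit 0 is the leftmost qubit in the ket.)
0.7349|01⟩ - 0.4464|10⟩ - 0.5105|11⟩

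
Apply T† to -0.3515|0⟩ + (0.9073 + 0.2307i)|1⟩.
-0.3515|0⟩ + (0.8047 - 0.4784i)|1⟩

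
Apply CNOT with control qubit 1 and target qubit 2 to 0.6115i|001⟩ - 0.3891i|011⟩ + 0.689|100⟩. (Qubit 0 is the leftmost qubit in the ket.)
0.6115i|001⟩ - 0.3891i|010⟩ + 0.689|100⟩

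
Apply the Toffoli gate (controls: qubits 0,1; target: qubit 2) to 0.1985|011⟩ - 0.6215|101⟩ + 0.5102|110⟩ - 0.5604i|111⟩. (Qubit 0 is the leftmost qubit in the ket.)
0.1985|011⟩ - 0.6215|101⟩ - 0.5604i|110⟩ + 0.5102|111⟩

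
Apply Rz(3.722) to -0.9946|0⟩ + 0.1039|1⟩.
(0.2846 + 0.953i)|0⟩ + (-0.02973 + 0.09956i)|1⟩

Rz(3.722) = [[e^(−iθ/2), 0], [0, e^(iθ/2)]] with e^(±iθ/2) = cos(θ/2) ± i·sin(θ/2); θ = 3.722, cos(θ/2) ≈ -0.286147, sin(θ/2) ≈ 0.958186.
With a = amp(|0⟩) = -0.9946 and b = amp(|1⟩) = 0.1039:
new amp(|0⟩) = (-0.286147 - 0.958186i)·a = (0.2846 + 0.953i)
new amp(|1⟩) = (-0.286147 + 0.958186i)·b = (-0.02973 + 0.09956i)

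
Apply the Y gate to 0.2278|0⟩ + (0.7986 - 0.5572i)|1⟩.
(-0.5572 - 0.7986i)|0⟩ + 0.2278i|1⟩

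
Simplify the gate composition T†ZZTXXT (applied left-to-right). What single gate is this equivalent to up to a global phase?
T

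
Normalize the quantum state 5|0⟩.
|0⟩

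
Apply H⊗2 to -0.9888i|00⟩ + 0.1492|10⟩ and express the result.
(0.0746 - 0.4944i)|00⟩ + (0.0746 - 0.4944i)|01⟩ + (-0.0746 - 0.4944i)|10⟩ + (-0.0746 - 0.4944i)|11⟩

H⊗2 gives amp(|y⟩) = (1/2) Σ_x (−1)^(x·y) amp(|x⟩), where x·y is the number of positions in which both x and y have a 1.
|00⟩: (-0.9888i + 0.1492)/2 = (0.0746 - 0.4944i)
|01⟩: (-0.9888i + 0.1492)/2 = (0.0746 - 0.4944i)
|10⟩: (-0.9888i - 0.1492)/2 = (-0.0746 - 0.4944i)
|11⟩: (-0.9888i - 0.1492)/2 = (-0.0746 - 0.4944i)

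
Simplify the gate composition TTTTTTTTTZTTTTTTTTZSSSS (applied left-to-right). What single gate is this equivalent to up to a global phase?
T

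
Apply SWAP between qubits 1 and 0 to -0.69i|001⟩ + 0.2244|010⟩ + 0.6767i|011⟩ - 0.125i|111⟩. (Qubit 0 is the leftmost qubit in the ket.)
-0.69i|001⟩ + 0.2244|100⟩ + 0.6767i|101⟩ - 0.125i|111⟩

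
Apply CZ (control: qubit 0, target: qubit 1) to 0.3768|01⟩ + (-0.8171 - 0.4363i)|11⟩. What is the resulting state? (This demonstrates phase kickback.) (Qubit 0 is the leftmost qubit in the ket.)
0.3768|01⟩ + (0.8171 + 0.4363i)|11⟩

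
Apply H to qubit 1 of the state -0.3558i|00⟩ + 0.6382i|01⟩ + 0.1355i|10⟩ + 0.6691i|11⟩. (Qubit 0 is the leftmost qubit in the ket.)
0.1997i|00⟩ - 0.7029i|01⟩ + 0.5689i|10⟩ - 0.3773i|11⟩

H on qubit 1 mixes each pair of kets that differ only in qubit 1: amplitudes (a, b) of (|…0…⟩, |…1…⟩) become ((a + b)/√2, (a − b)/√2). Kets absent from the input have amplitude 0.
(|00⟩, |01⟩): (a, b) = (-0.3558i, 0.6382i) → (0.1997i, -0.7029i)
(|10⟩, |11⟩): (a, b) = (0.1355i, 0.6691i) → (0.5689i, -0.3773i)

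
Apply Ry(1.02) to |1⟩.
-0.4882|0⟩ + 0.8727|1⟩

Ry(1.02) = [[cos(θ/2), −sin(θ/2)], [sin(θ/2), cos(θ/2)]]; θ = 1.02, cos(θ/2) ≈ 0.872745, sin(θ/2) ≈ 0.488177.
With a = amp(|0⟩) = 0 and b = amp(|1⟩) = 1:
new amp(|0⟩) = (0.872745)·a + (-0.488177)·b = -0.4882
new amp(|1⟩) = (0.488177)·a + (0.872745)·b = 0.8727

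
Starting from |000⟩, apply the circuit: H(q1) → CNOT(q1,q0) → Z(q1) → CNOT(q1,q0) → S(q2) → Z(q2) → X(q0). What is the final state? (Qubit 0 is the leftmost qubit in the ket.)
1/√2|100⟩ - 1/√2|110⟩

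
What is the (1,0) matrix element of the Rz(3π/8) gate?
0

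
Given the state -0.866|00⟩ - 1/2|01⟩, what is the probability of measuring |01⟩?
1/4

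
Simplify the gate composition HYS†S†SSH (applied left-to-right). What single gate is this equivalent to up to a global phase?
Y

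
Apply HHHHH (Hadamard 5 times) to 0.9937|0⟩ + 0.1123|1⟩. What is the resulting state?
0.7821|0⟩ + 0.6232|1⟩

H² = I, so H^5 = H: a single Hadamard. With (a, b) = (0.9937, 0.1123), H gives ((a + b)/√2, (a − b)/√2) = (0.7821, 0.6232).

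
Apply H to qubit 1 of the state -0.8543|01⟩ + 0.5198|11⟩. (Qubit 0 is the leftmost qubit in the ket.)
-0.6041|00⟩ + 0.6041|01⟩ + 0.3676|10⟩ - 0.3676|11⟩

H on qubit 1 mixes each pair of kets that differ only in qubit 1: amplitudes (a, b) of (|…0…⟩, |…1…⟩) become ((a + b)/√2, (a − b)/√2). Kets absent from the input have amplitude 0.
(|00⟩, |01⟩): (a, b) = (0, -0.8543) → (-0.6041, 0.6041)
(|10⟩, |11⟩): (a, b) = (0, 0.5198) → (0.3676, -0.3676)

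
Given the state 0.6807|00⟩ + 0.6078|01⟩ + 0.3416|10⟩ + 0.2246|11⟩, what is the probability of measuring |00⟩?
0.4634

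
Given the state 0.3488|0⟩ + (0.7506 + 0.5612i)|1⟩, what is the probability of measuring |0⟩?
0.1217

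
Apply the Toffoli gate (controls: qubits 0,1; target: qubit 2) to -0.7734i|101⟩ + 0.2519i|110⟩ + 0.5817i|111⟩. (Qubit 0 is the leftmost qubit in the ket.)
-0.7734i|101⟩ + 0.5817i|110⟩ + 0.2519i|111⟩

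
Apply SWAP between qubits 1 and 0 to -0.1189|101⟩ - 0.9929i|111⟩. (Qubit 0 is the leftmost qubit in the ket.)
-0.1189|011⟩ - 0.9929i|111⟩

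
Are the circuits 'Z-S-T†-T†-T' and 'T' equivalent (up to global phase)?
No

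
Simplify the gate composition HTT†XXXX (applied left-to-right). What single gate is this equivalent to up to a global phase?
H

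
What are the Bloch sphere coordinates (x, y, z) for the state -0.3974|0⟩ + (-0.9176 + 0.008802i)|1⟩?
(0.7293, -0.006996, -0.6841)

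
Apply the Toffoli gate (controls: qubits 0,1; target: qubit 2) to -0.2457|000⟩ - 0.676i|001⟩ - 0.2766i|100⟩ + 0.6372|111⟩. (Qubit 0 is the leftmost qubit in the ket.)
-0.2457|000⟩ - 0.676i|001⟩ - 0.2766i|100⟩ + 0.6372|110⟩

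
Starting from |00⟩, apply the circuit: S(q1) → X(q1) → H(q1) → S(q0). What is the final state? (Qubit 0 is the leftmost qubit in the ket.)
1/√2|00⟩ - 1/√2|01⟩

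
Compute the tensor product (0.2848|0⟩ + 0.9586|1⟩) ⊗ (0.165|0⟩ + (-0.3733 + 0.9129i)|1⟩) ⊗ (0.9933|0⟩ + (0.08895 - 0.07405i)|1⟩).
0.04668|000⟩ + (0.00418 - 0.00348i)|001⟩ + (-0.1056 + 0.2583i)|010⟩ + (0.009796 + 0.031i)|011⟩ + 0.1571|100⟩ + (0.01407 - 0.01171i)|101⟩ + (-0.3554 + 0.8692i)|110⟩ + (0.03297 + 0.1043i)|111⟩

amp(|b₁b₂…⟩) = product of the factor amplitudes for bits b₁, b₂, …; only kets whose every factor amplitude is nonzero survive.
|000⟩: (0.2848)(0.165)(0.9933) = 0.04668
|001⟩: (0.2848)(0.165)(0.08895 - 0.07405i) = (0.00418 - 0.00348i)
|010⟩: (0.2848)(-0.3733 + 0.9129i)(0.9933) = (-0.1056 + 0.2583i)
|011⟩: (0.2848)(-0.3733 + 0.9129i)(0.08895 - 0.07405i) = (0.009796 + 0.031i)
|100⟩: (0.9586)(0.165)(0.9933) = 0.1571
|101⟩: (0.9586)(0.165)(0.08895 - 0.07405i) = (0.01407 - 0.01171i)
|110⟩: (0.9586)(-0.3733 + 0.9129i)(0.9933) = (-0.3554 + 0.8692i)
|111⟩: (0.9586)(-0.3733 + 0.9129i)(0.08895 - 0.07405i) = (0.03297 + 0.1043i)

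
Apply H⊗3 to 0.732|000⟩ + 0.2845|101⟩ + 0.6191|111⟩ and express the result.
0.5783|000⟩ - 0.06067|001⟩ + 0.1405|010⟩ + 0.3771|011⟩ - 0.06067|100⟩ + 0.5783|101⟩ + 0.3771|110⟩ + 0.1405|111⟩

H⊗3 gives amp(|y⟩) = (1/2√2) Σ_x (−1)^(x·y) amp(|x⟩), where x·y is the number of positions in which both x and y have a 1.
|000⟩: (0.732 + 0.2845 + 0.6191)/(2√2) = 0.5783
|001⟩: (0.732 - 0.2845 - 0.6191)/(2√2) = -0.06067
|010⟩: (0.732 + 0.2845 - 0.6191)/(2√2) = 0.1405
|011⟩: (0.732 - 0.2845 + 0.6191)/(2√2) = 0.3771
|100⟩: (0.732 - 0.2845 - 0.6191)/(2√2) = -0.06067
|101⟩: (0.732 + 0.2845 + 0.6191)/(2√2) = 0.5783
|110⟩: (0.732 - 0.2845 + 0.6191)/(2√2) = 0.3771
|111⟩: (0.732 + 0.2845 - 0.6191)/(2√2) = 0.1405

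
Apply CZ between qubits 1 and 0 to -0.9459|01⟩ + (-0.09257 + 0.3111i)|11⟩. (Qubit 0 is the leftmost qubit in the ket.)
-0.9459|01⟩ + (0.09257 - 0.3111i)|11⟩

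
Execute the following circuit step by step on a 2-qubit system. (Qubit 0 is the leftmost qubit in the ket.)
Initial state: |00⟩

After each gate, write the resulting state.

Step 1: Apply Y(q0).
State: i|10⟩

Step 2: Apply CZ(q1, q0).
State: i|10⟩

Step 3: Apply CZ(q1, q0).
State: i|10⟩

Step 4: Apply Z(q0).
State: -i|10⟩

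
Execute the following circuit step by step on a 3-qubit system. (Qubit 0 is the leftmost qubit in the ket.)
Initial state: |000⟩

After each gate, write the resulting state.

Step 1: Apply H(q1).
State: 1/√2|000⟩ + 1/√2|010⟩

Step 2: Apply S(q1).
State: 1/√2|000⟩ + (1/√2)i|010⟩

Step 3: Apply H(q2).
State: 1/2|000⟩ + 1/2|001⟩ + (1/2)i|010⟩ + (1/2)i|011⟩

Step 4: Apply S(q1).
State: 1/2|000⟩ + 1/2|001⟩ - 1/2|010⟩ - 1/2|011⟩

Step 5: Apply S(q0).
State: 1/2|000⟩ + 1/2|001⟩ - 1/2|010⟩ - 1/2|011⟩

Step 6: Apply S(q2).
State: 1/2|000⟩ + (1/2)i|001⟩ - 1/2|010⟩ - (1/2)i|011⟩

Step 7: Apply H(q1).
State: 1/√2|010⟩ + (1/√2)i|011⟩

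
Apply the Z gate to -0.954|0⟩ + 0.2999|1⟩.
-0.954|0⟩ - 0.2999|1⟩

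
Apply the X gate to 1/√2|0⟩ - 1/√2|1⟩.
-1/√2|0⟩ + 1/√2|1⟩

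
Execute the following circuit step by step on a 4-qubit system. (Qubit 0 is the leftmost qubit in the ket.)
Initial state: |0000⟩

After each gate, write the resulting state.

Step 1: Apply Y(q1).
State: i|0100⟩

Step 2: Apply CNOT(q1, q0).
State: i|1100⟩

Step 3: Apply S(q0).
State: -|1100⟩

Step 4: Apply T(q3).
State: -|1100⟩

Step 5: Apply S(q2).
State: -|1100⟩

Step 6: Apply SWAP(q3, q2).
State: -|1100⟩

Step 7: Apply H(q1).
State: -1/√2|1000⟩ + 1/√2|1100⟩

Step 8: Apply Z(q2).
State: -1/√2|1000⟩ + 1/√2|1100⟩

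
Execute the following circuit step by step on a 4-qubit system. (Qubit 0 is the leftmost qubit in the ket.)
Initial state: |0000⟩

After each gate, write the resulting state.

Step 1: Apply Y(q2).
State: i|0010⟩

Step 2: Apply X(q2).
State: i|0000⟩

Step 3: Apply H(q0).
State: (1/√2)i|0000⟩ + (1/√2)i|1000⟩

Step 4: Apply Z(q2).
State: (1/√2)i|0000⟩ + (1/√2)i|1000⟩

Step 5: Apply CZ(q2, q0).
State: (1/√2)i|0000⟩ + (1/√2)i|1000⟩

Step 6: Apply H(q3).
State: (1/2)i|0000⟩ + (1/2)i|0001⟩ + (1/2)i|1000⟩ + (1/2)i|1001⟩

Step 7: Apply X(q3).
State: (1/2)i|0000⟩ + (1/2)i|0001⟩ + (1/2)i|1000⟩ + (1/2)i|1001⟩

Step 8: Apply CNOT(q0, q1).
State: (1/2)i|0000⟩ + (1/2)i|0001⟩ + (1/2)i|1100⟩ + (1/2)i|1101⟩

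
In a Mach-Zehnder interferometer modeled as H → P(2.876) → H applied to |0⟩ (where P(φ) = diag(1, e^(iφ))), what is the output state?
(0.01753 + 0.1312i)|0⟩ + (0.9825 - 0.1312i)|1⟩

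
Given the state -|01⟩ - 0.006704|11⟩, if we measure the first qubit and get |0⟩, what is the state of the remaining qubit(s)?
-|1⟩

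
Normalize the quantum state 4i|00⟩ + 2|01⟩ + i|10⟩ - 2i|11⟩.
0.8i|00⟩ + 0.4|01⟩ + 0.2i|10⟩ - 0.4i|11⟩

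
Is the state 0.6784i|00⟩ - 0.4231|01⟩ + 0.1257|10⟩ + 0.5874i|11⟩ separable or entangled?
Entangled

Writing the state as a|00⟩ + b|01⟩ + c|10⟩ + d|11⟩, it is a product state iff ad − bc = 0.
Here (a, b, c, d) = (0.6784i, -0.4231, 0.1257, 0.5874i): ad − bc = (0.6784i)(0.5874i) − (-0.4231)(0.1257) = -0.3453 ≠ 0, so the state is entangled.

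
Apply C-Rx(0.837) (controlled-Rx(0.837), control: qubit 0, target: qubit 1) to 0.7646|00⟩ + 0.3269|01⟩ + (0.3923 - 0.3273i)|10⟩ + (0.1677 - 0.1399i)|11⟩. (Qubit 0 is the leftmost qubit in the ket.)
0.7646|00⟩ + 0.3269|01⟩ + (0.3016 - 0.3672i)|10⟩ + (0.02022 - 0.2873i)|11⟩

C-Rx(0.837) leaves the control-|0⟩ kets |00⟩, |01⟩ unchanged and applies Rx(0.837) to qubit 1 on the control-|1⟩ pair (|10⟩, |11⟩).
Rx(0.837) = [[cos(θ/2), −i·sin(θ/2)], [−i·sin(θ/2), cos(θ/2)]]; θ = 0.837, cos(θ/2) ≈ 0.9137, sin(θ/2) ≈ 0.40639.
With a = amp(|10⟩) = (0.3923 - 0.3273i) and b = amp(|11⟩) = (0.1677 - 0.1399i):
new amp(|10⟩) = (0.9137)·a + (-0.40639i)·b = (0.3016 - 0.3672i)
new amp(|11⟩) = (-0.40639i)·a + (0.9137)·b = (0.02022 - 0.2873i)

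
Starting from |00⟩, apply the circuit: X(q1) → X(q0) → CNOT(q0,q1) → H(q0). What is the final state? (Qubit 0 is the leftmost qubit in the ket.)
1/√2|00⟩ - 1/√2|10⟩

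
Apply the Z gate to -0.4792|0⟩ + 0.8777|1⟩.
-0.4792|0⟩ - 0.8777|1⟩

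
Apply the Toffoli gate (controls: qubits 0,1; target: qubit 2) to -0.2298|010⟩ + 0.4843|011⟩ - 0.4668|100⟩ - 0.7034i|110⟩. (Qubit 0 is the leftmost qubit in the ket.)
-0.2298|010⟩ + 0.4843|011⟩ - 0.4668|100⟩ - 0.7034i|111⟩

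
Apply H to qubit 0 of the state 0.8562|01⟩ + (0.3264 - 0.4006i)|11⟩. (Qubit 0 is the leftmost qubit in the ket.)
(0.8362 - 0.2833i)|01⟩ + (0.3746 + 0.2833i)|11⟩

H on qubit 0 mixes each pair of kets that differ only in qubit 0: amplitudes (a, b) of (|…0…⟩, |…1…⟩) become ((a + b)/√2, (a − b)/√2). Kets absent from the input have amplitude 0.
(|01⟩, |11⟩): (a, b) = (0.8562, (0.3264 - 0.4006i)) → ((0.8362 - 0.2833i), (0.3746 + 0.2833i))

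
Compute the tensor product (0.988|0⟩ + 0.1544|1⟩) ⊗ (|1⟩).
0.988|01⟩ + 0.1544|11⟩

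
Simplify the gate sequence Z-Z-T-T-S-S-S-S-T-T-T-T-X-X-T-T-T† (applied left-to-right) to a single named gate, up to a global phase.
T†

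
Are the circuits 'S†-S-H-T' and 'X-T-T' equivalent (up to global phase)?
No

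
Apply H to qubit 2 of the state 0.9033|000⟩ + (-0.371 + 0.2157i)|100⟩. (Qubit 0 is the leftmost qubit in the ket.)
0.6387|000⟩ + 0.6387|001⟩ + (-0.2623 + 0.1525i)|100⟩ + (-0.2623 + 0.1525i)|101⟩

H on qubit 2 mixes each pair of kets that differ only in qubit 2: amplitudes (a, b) of (|…0…⟩, |…1…⟩) become ((a + b)/√2, (a − b)/√2). Kets absent from the input have amplitude 0.
(|000⟩, |001⟩): (a, b) = (0.9033, 0) → (0.6387, 0.6387)
(|100⟩, |101⟩): (a, b) = ((-0.371 + 0.2157i), 0) → ((-0.2623 + 0.1525i), (-0.2623 + 0.1525i))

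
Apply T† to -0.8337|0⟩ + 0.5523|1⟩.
-0.8337|0⟩ + (0.3905 - 0.3905i)|1⟩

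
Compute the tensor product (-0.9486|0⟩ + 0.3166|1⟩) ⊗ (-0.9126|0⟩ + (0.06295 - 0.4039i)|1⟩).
0.8657|00⟩ + (-0.05971 + 0.3831i)|01⟩ - 0.2889|10⟩ + (0.01993 - 0.1279i)|11⟩

amp(|b₁b₂…⟩) = product of the factor amplitudes for bits b₁, b₂, …; only kets whose every factor amplitude is nonzero survive.
|00⟩: (-0.9486)(-0.9126) = 0.8657
|01⟩: (-0.9486)(0.06295 - 0.4039i) = (-0.05971 + 0.3831i)
|10⟩: (0.3166)(-0.9126) = -0.2889
|11⟩: (0.3166)(0.06295 - 0.4039i) = (0.01993 - 0.1279i)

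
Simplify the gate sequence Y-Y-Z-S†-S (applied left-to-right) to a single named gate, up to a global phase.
Z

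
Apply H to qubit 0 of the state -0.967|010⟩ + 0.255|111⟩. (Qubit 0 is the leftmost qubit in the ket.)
-0.6838|010⟩ + 0.1803|011⟩ - 0.6838|110⟩ - 0.1803|111⟩

H on qubit 0 mixes each pair of kets that differ only in qubit 0: amplitudes (a, b) of (|…0…⟩, |…1…⟩) become ((a + b)/√2, (a − b)/√2). Kets absent from the input have amplitude 0.
(|010⟩, |110⟩): (a, b) = (-0.967, 0) → (-0.6838, -0.6838)
(|011⟩, |111⟩): (a, b) = (0, 0.255) → (0.1803, -0.1803)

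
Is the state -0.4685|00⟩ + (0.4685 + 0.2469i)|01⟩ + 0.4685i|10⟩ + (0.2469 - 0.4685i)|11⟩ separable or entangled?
Separable

Writing the state as a|00⟩ + b|01⟩ + c|10⟩ + d|11⟩, it is a product state iff ad − bc = 0.
Here (a, b, c, d) = (-0.4685, (0.4685 + 0.2469i), 0.4685i, (0.2469 - 0.4685i)): ad − bc = (-0.4685)(0.2469 - 0.4685i) − (0.4685 + 0.2469i)(0.4685i) = 0, so the state is separable.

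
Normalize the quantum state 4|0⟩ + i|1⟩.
0.9701|0⟩ + 0.2425i|1⟩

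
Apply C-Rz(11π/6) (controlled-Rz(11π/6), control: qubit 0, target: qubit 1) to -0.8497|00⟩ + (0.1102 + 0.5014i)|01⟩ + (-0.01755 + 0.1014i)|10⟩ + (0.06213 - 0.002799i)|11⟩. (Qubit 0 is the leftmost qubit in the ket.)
-0.8497|00⟩ + (0.1102 + 0.5014i)|01⟩ + (0.0432 - 0.0934i)|10⟩ + (-0.05929 + 0.01878i)|11⟩

C-Rz(11π/6) leaves the control-|0⟩ kets |00⟩, |01⟩ unchanged and applies Rz(11π/6) to qubit 1 on the control-|1⟩ pair (|10⟩, |11⟩).
Rz(11π/6) = [[e^(−iθ/2), 0], [0, e^(iθ/2)]] with e^(±iθ/2) = cos(θ/2) ± i·sin(θ/2); θ = 11π/6, cos(θ/2) ≈ -0.965926, sin(θ/2) ≈ 0.258819.
With a = amp(|10⟩) = (-0.01755 + 0.1014i) and b = amp(|11⟩) = (0.06213 - 0.002799i):
new amp(|10⟩) = (-0.965926 - 0.258819i)·a = (0.0432 - 0.0934i)
new amp(|11⟩) = (-0.965926 + 0.258819i)·b = (-0.05929 + 0.01878i)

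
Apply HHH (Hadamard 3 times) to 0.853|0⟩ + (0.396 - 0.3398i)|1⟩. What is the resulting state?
(0.8832 - 0.2403i)|0⟩ + (0.3231 + 0.2403i)|1⟩

H² = I, so H^3 = H: a single Hadamard. With (a, b) = (0.853, (0.396 - 0.3398i)), H gives ((a + b)/√2, (a − b)/√2) = ((0.8832 - 0.2403i), (0.3231 + 0.2403i)).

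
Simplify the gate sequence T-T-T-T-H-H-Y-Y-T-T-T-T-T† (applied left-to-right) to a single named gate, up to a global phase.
T†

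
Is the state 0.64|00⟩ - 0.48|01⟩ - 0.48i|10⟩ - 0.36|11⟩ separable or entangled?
Entangled

Writing the state as a|00⟩ + b|01⟩ + c|10⟩ + d|11⟩, it is a product state iff ad − bc = 0.
Here (a, b, c, d) = (0.64, -0.48, -0.48i, -0.36): ad − bc = (0.64)(-0.36) − (-0.48)(-0.48i) = (-0.2304 - 0.2304i) ≠ 0, so the state is entangled.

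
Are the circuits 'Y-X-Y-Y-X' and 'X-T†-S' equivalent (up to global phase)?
No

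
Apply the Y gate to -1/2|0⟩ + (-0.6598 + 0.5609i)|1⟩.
(0.5609 + 0.6598i)|0⟩ - (1/2)i|1⟩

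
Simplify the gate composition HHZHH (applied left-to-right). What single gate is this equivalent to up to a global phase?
Z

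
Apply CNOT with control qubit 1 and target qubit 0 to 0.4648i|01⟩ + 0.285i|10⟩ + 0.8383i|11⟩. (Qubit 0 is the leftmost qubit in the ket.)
0.8383i|01⟩ + 0.285i|10⟩ + 0.4648i|11⟩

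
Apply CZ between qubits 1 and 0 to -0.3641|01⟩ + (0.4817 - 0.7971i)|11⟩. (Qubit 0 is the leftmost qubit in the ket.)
-0.3641|01⟩ + (-0.4817 + 0.7971i)|11⟩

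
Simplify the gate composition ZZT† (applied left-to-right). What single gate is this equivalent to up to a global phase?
T†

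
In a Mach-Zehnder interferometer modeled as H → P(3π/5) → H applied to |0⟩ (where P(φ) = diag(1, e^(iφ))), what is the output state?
(0.3455 + 0.4755i)|0⟩ + (0.6545 - 0.4755i)|1⟩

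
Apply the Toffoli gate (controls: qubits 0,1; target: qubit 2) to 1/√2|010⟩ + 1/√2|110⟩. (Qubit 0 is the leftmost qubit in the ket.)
1/√2|010⟩ + 1/√2|111⟩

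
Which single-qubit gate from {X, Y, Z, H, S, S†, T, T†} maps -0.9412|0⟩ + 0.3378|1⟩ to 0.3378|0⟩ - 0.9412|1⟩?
X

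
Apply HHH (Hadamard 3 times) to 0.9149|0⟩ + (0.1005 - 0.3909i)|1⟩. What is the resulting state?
(0.718 - 0.2764i)|0⟩ + (0.5759 + 0.2764i)|1⟩

H² = I, so H^3 = H: a single Hadamard. With (a, b) = (0.9149, (0.1005 - 0.3909i)), H gives ((a + b)/√2, (a − b)/√2) = ((0.718 - 0.2764i), (0.5759 + 0.2764i)).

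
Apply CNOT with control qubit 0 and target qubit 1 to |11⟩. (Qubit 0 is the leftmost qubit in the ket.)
|10⟩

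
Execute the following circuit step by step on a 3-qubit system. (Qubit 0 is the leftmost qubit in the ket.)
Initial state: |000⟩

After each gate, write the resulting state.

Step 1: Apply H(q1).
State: 1/√2|000⟩ + 1/√2|010⟩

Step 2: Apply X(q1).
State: 1/√2|000⟩ + 1/√2|010⟩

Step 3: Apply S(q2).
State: 1/√2|000⟩ + 1/√2|010⟩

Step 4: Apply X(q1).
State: 1/√2|000⟩ + 1/√2|010⟩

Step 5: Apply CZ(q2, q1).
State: 1/√2|000⟩ + 1/√2|010⟩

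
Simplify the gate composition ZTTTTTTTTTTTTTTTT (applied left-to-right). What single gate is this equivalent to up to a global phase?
Z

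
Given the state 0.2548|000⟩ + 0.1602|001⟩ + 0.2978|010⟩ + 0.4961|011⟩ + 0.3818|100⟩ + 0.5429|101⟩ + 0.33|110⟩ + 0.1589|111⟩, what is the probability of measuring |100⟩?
0.1458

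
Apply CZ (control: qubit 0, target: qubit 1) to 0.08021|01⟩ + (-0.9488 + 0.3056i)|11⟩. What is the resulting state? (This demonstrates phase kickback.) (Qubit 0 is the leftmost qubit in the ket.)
0.08021|01⟩ + (0.9488 - 0.3056i)|11⟩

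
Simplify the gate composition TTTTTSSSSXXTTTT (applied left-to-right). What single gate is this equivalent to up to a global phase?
T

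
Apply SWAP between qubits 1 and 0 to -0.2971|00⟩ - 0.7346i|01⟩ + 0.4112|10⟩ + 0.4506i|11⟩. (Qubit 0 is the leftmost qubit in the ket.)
-0.2971|00⟩ + 0.4112|01⟩ - 0.7346i|10⟩ + 0.4506i|11⟩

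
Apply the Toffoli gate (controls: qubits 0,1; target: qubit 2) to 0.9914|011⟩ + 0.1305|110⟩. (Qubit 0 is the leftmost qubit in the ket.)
0.9914|011⟩ + 0.1305|111⟩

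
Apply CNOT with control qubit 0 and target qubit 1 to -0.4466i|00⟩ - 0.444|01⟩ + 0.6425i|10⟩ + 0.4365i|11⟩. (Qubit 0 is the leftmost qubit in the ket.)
-0.4466i|00⟩ - 0.444|01⟩ + 0.4365i|10⟩ + 0.6425i|11⟩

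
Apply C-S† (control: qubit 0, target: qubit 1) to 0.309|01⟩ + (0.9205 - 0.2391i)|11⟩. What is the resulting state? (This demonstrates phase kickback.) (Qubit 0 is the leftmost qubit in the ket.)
0.309|01⟩ + (-0.2391 - 0.9205i)|11⟩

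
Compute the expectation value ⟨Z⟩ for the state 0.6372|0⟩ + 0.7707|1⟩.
-0.188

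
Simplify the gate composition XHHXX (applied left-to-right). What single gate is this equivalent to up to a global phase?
X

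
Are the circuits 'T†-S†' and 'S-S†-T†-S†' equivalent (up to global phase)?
Yes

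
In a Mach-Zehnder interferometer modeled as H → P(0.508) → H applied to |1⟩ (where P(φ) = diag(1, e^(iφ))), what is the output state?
(0.06314 - 0.2432i)|0⟩ + (0.9369 + 0.2432i)|1⟩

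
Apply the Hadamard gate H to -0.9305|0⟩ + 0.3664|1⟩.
-0.3989|0⟩ - 0.917|1⟩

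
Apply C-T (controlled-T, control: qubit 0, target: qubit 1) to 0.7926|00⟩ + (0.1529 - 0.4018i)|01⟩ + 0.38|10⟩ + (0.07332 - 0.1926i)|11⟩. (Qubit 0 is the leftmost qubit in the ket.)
0.7926|00⟩ + (0.1529 - 0.4018i)|01⟩ + 0.38|10⟩ + (0.188 - 0.08434i)|11⟩

C-T leaves the control-|0⟩ kets |00⟩, |01⟩ unchanged and applies T to qubit 1 on the control-|1⟩ pair (|10⟩, |11⟩).
T = [[1, 0], [0, (1/√2 + (1/√2)i)]].
With a = amp(|10⟩) = 0.38 and b = amp(|11⟩) = (0.07332 - 0.1926i):
new amp(|10⟩) = (1)·a = 0.38
new amp(|11⟩) = (1/√2 + (1/√2)i)·b = (0.188 - 0.08434i)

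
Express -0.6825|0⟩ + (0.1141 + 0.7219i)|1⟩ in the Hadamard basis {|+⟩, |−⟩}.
(-0.4019 + 0.5105i)|+⟩ + (-0.5633 - 0.5105i)|−⟩

With |ψ⟩ = α|0⟩ + β|1⟩, the Hadamard-basis coefficients are ⟨+|ψ⟩ = (α + β)/√2 and ⟨−|ψ⟩ = (α − β)/√2.
Here α = -0.6825, β = (0.1141 + 0.7219i): (α + β)/√2 = (-0.4019 + 0.5105i), (α − β)/√2 = (-0.5633 - 0.5105i).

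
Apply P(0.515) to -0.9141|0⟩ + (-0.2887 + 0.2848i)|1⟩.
-0.9141|0⟩ + (-0.3915 + 0.1057i)|1⟩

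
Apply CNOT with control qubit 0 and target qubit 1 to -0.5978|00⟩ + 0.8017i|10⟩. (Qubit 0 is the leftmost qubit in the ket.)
-0.5978|00⟩ + 0.8017i|11⟩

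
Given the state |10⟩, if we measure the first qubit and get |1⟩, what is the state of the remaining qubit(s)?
|0⟩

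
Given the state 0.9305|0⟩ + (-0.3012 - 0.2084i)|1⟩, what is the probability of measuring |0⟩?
0.8658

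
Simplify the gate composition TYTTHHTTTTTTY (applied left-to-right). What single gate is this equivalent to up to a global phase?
T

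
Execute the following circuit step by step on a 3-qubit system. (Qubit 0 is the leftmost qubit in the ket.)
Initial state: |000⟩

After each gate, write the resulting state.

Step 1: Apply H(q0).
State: 1/√2|000⟩ + 1/√2|100⟩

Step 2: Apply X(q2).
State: 1/√2|001⟩ + 1/√2|101⟩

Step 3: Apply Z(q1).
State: 1/√2|001⟩ + 1/√2|101⟩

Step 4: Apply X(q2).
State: 1/√2|000⟩ + 1/√2|100⟩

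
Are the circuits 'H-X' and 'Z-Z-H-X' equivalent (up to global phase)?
Yes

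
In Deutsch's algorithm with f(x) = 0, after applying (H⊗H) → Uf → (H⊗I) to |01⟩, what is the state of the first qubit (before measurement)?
|0⟩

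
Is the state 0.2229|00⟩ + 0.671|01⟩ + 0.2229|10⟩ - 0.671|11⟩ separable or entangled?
Entangled

Writing the state as a|00⟩ + b|01⟩ + c|10⟩ + d|11⟩, it is a product state iff ad − bc = 0.
Here (a, b, c, d) = (0.2229, 0.671, 0.2229, -0.671): ad − bc = (0.2229)(-0.671) − (0.671)(0.2229) = -0.2991 ≠ 0, so the state is entangled.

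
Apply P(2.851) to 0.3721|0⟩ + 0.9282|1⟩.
0.3721|0⟩ + (-0.8893 + 0.2659i)|1⟩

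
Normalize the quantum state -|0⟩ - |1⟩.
-1/√2|0⟩ - 1/√2|1⟩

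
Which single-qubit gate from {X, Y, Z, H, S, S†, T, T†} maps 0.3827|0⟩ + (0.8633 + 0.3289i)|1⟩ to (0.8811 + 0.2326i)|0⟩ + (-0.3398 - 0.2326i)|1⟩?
H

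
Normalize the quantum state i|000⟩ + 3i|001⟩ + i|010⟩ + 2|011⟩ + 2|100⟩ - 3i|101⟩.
0.189i|000⟩ + 0.5669i|001⟩ + 0.189i|010⟩ + 1/√7|011⟩ + 1/√7|100⟩ - 0.5669i|101⟩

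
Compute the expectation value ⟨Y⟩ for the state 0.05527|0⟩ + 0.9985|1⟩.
0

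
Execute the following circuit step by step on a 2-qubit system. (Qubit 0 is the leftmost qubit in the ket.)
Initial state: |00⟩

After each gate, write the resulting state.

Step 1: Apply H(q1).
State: 1/√2|00⟩ + 1/√2|01⟩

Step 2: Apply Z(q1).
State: 1/√2|00⟩ - 1/√2|01⟩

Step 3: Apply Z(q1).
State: 1/√2|00⟩ + 1/√2|01⟩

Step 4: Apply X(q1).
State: 1/√2|00⟩ + 1/√2|01⟩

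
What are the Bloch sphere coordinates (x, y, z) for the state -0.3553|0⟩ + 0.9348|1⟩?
(-0.6643, 0, -0.7476)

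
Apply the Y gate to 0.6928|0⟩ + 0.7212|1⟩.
-0.7212i|0⟩ + 0.6928i|1⟩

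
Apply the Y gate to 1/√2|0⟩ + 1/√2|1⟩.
-(1/√2)i|0⟩ + (1/√2)i|1⟩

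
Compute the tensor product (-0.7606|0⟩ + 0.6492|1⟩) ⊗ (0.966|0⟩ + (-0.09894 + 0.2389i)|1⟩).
-0.7347|00⟩ + (0.07525 - 0.1817i)|01⟩ + 0.6271|10⟩ + (-0.06423 + 0.1551i)|11⟩

amp(|b₁b₂…⟩) = product of the factor amplitudes for bits b₁, b₂, …; only kets whose every factor amplitude is nonzero survive.
|00⟩: (-0.7606)(0.966) = -0.7347
|01⟩: (-0.7606)(-0.09894 + 0.2389i) = (0.07525 - 0.1817i)
|10⟩: (0.6492)(0.966) = 0.6271
|11⟩: (0.6492)(-0.09894 + 0.2389i) = (-0.06423 + 0.1551i)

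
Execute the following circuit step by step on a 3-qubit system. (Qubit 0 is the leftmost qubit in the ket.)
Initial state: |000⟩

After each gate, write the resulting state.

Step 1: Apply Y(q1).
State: i|010⟩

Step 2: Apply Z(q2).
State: i|010⟩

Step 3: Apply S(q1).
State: -|010⟩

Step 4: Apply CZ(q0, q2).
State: -|010⟩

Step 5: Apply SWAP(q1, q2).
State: -|001⟩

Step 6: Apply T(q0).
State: -|001⟩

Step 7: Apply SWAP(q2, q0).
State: -|100⟩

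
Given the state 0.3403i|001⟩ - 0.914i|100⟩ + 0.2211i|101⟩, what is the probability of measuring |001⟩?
0.1158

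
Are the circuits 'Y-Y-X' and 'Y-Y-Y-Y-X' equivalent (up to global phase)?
Yes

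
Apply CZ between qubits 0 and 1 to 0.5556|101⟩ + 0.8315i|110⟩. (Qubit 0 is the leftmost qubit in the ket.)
0.5556|101⟩ - 0.8315i|110⟩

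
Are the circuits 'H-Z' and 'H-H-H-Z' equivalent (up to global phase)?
Yes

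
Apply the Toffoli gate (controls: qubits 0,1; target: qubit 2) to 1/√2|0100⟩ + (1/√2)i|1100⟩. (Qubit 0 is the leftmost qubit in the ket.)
1/√2|0100⟩ + (1/√2)i|1110⟩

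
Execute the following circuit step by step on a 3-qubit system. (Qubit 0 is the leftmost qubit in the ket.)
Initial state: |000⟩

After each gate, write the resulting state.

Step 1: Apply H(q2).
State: 1/√2|000⟩ + 1/√2|001⟩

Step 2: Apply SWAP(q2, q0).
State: 1/√2|000⟩ + 1/√2|100⟩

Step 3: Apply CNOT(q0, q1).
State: 1/√2|000⟩ + 1/√2|110⟩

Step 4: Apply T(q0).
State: 1/√2|000⟩ + (1/2 + (1/2)i)|110⟩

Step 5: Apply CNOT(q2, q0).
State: 1/√2|000⟩ + (1/2 + (1/2)i)|110⟩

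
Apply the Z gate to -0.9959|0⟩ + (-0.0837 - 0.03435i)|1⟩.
-0.9959|0⟩ + (0.0837 + 0.03435i)|1⟩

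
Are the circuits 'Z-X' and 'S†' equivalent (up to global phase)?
No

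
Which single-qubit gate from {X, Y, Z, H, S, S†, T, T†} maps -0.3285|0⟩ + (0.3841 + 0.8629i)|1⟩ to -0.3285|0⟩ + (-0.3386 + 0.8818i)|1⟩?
T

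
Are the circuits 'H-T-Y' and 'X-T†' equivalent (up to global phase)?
No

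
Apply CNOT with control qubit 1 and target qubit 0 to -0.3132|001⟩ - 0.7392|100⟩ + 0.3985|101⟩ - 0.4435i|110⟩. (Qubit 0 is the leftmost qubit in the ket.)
-0.3132|001⟩ - 0.4435i|010⟩ - 0.7392|100⟩ + 0.3985|101⟩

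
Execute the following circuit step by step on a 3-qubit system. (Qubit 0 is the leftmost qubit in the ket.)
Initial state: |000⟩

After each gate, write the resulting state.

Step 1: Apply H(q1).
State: 1/√2|000⟩ + 1/√2|010⟩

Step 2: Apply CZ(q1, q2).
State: 1/√2|000⟩ + 1/√2|010⟩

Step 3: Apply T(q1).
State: 1/√2|000⟩ + (1/2 + (1/2)i)|010⟩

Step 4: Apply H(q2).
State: 1/2|000⟩ + 1/2|001⟩ + (1/√8 + (1/√8)i)|010⟩ + (1/√8 + (1/√8)i)|011⟩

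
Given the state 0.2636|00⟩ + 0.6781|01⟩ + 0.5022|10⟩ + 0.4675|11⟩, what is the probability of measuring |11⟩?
0.2186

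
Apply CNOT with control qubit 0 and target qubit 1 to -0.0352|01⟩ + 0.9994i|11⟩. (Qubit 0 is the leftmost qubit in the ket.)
-0.0352|01⟩ + 0.9994i|10⟩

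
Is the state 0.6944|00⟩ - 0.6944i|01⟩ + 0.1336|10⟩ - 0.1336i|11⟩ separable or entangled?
Separable

Writing the state as a|00⟩ + b|01⟩ + c|10⟩ + d|11⟩, it is a product state iff ad − bc = 0.
Here (a, b, c, d) = (0.6944, -0.6944i, 0.1336, -0.1336i): ad − bc = (0.6944)(-0.1336i) − (-0.6944i)(0.1336) = 0, so the state is separable.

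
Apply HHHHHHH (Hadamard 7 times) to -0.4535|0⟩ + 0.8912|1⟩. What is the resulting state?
0.3095|0⟩ - 0.9508|1⟩

H² = I, so H^7 = H: a single Hadamard. With (a, b) = (-0.4535, 0.8912), H gives ((a + b)/√2, (a − b)/√2) = (0.3095, -0.9508).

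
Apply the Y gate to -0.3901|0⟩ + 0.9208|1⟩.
-0.9208i|0⟩ - 0.3901i|1⟩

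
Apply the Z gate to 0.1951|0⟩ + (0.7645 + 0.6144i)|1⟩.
0.1951|0⟩ + (-0.7645 - 0.6144i)|1⟩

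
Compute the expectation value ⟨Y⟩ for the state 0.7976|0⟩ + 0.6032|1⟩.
0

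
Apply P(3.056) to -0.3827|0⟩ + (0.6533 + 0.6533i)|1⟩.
-0.3827|0⟩ + (-0.7068 - 0.5951i)|1⟩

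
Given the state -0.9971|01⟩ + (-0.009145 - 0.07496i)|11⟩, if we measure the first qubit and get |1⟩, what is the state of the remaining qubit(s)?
(-0.1211 - 0.9926i)|1⟩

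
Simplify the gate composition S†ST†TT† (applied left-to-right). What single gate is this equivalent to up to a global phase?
T†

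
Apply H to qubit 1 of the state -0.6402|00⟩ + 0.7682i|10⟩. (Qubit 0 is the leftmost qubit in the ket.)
-0.4527|00⟩ - 0.4527|01⟩ + 0.5432i|10⟩ + 0.5432i|11⟩

H on qubit 1 mixes each pair of kets that differ only in qubit 1: amplitudes (a, b) of (|…0…⟩, |…1…⟩) become ((a + b)/√2, (a − b)/√2). Kets absent from the input have amplitude 0.
(|00⟩, |01⟩): (a, b) = (-0.6402, 0) → (-0.4527, -0.4527)
(|10⟩, |11⟩): (a, b) = (0.7682i, 0) → (0.5432i, 0.5432i)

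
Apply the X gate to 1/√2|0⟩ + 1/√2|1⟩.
1/√2|0⟩ + 1/√2|1⟩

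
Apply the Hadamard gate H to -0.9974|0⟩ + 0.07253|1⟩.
-0.654|0⟩ - 0.7566|1⟩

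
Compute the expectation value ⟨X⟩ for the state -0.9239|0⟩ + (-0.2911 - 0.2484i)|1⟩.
0.5379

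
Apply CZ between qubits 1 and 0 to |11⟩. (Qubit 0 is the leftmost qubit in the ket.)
-|11⟩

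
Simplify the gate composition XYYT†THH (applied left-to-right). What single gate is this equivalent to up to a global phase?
X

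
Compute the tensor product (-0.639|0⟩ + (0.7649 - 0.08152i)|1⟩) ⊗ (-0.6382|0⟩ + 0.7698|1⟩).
0.4078|00⟩ - 0.4919|01⟩ + (-0.4882 + 0.05203i)|10⟩ + (0.5888 - 0.06275i)|11⟩

amp(|b₁b₂…⟩) = product of the factor amplitudes for bits b₁, b₂, …; only kets whose every factor amplitude is nonzero survive.
|00⟩: (-0.639)(-0.6382) = 0.4078
|01⟩: (-0.639)(0.7698) = -0.4919
|10⟩: (0.7649 - 0.08152i)(-0.6382) = (-0.4882 + 0.05203i)
|11⟩: (0.7649 - 0.08152i)(0.7698) = (0.5888 - 0.06275i)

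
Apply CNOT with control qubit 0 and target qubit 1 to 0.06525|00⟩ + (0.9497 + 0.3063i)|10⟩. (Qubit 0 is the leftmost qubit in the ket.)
0.06525|00⟩ + (0.9497 + 0.3063i)|11⟩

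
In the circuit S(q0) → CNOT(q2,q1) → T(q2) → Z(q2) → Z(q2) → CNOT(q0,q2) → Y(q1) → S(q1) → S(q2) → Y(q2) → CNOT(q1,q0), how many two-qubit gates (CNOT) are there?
3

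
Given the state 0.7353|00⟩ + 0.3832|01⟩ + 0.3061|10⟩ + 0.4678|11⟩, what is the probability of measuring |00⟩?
0.5407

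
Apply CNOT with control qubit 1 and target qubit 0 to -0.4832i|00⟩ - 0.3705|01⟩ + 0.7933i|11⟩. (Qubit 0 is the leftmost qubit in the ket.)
-0.4832i|00⟩ + 0.7933i|01⟩ - 0.3705|11⟩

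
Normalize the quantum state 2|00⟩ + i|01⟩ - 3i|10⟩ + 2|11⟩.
0.4714|00⟩ + 0.2357i|01⟩ - (1/√2)i|10⟩ + 0.4714|11⟩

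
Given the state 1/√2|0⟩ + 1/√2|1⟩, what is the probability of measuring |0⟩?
1/2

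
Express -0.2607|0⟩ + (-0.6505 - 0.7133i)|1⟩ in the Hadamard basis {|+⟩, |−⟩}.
(-0.6443 - 0.5044i)|+⟩ + (0.2756 + 0.5044i)|−⟩

With |ψ⟩ = α|0⟩ + β|1⟩, the Hadamard-basis coefficients are ⟨+|ψ⟩ = (α + β)/√2 and ⟨−|ψ⟩ = (α − β)/√2.
Here α = -0.2607, β = (-0.6505 - 0.7133i): (α + β)/√2 = (-0.6443 - 0.5044i), (α − β)/√2 = (0.2756 + 0.5044i).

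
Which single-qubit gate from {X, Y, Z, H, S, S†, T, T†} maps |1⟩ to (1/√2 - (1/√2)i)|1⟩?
T†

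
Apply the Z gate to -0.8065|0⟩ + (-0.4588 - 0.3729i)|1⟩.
-0.8065|0⟩ + (0.4588 + 0.3729i)|1⟩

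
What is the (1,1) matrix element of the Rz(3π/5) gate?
(0.5878 + 0.809i)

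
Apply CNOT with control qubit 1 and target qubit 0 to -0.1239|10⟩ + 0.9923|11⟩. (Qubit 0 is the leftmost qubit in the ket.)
0.9923|01⟩ - 0.1239|10⟩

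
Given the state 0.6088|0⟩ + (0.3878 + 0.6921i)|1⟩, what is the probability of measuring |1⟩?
0.6294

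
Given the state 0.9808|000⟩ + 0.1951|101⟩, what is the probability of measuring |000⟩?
0.962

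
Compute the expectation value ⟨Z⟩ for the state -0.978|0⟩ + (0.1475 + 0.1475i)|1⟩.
0.913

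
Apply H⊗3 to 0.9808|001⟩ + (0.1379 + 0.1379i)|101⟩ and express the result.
(0.3955 + 0.04876i)|000⟩ + (-0.3955 - 0.04876i)|001⟩ + (0.3955 + 0.04876i)|010⟩ + (-0.3955 - 0.04876i)|011⟩ + (0.298 - 0.04876i)|100⟩ + (-0.298 + 0.04876i)|101⟩ + (0.298 - 0.04876i)|110⟩ + (-0.298 + 0.04876i)|111⟩

H⊗3 gives amp(|y⟩) = (1/2√2) Σ_x (−1)^(x·y) amp(|x⟩), where x·y is the number of positions in which both x and y have a 1.
|000⟩: (0.9808 + (0.1379 + 0.1379i))/(2√2) = (0.3955 + 0.04876i)
|001⟩: (-0.9808 - (0.1379 + 0.1379i))/(2√2) = (-0.3955 - 0.04876i)
|010⟩: (0.9808 + (0.1379 + 0.1379i))/(2√2) = (0.3955 + 0.04876i)
|011⟩: (-0.9808 - (0.1379 + 0.1379i))/(2√2) = (-0.3955 - 0.04876i)
|100⟩: (0.9808 - (0.1379 + 0.1379i))/(2√2) = (0.298 - 0.04876i)
|101⟩: (-0.9808 + (0.1379 + 0.1379i))/(2√2) = (-0.298 + 0.04876i)
|110⟩: (0.9808 - (0.1379 + 0.1379i))/(2√2) = (0.298 - 0.04876i)
|111⟩: (-0.9808 + (0.1379 + 0.1379i))/(2√2) = (-0.298 + 0.04876i)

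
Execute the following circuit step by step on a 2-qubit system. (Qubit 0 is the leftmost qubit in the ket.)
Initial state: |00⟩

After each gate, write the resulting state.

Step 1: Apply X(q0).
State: |10⟩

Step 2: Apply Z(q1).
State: |10⟩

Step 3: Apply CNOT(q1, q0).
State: |10⟩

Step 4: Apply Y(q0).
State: -i|00⟩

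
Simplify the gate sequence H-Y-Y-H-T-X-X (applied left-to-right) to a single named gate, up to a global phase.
T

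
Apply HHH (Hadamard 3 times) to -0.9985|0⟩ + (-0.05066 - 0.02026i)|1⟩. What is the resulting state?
(-0.7419 - 0.01433i)|0⟩ + (-0.6702 + 0.01433i)|1⟩

H² = I, so H^3 = H: a single Hadamard. With (a, b) = (-0.9985, (-0.05066 - 0.02026i)), H gives ((a + b)/√2, (a − b)/√2) = ((-0.7419 - 0.01433i), (-0.6702 + 0.01433i)).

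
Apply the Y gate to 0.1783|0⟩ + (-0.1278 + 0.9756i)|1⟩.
(0.9756 + 0.1278i)|0⟩ + 0.1783i|1⟩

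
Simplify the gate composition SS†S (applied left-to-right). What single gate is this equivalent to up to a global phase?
S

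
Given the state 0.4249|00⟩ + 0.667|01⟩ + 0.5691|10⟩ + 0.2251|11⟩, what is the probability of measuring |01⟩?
0.4449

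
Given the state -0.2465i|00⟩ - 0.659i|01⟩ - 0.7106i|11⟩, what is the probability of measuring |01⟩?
0.4343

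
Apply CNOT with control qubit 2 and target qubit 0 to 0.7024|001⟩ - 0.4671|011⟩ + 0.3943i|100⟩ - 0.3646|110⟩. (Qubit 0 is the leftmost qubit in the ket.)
0.3943i|100⟩ + 0.7024|101⟩ - 0.3646|110⟩ - 0.4671|111⟩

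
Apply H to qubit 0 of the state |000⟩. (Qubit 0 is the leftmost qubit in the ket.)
1/√2|000⟩ + 1/√2|100⟩

H on qubit 0 mixes each pair of kets that differ only in qubit 0: amplitudes (a, b) of (|…0…⟩, |…1…⟩) become ((a + b)/√2, (a − b)/√2). Kets absent from the input have amplitude 0.
(|000⟩, |100⟩): (a, b) = (1, 0) → (1/√2, 1/√2)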